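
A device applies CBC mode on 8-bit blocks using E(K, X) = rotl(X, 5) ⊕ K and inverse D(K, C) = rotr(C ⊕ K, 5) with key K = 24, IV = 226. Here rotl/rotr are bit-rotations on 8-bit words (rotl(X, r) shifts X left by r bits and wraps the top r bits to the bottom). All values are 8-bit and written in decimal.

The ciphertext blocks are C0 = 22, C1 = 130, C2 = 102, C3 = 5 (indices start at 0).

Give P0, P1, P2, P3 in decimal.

P0 = 146, P1 = 194, P2 = 113, P3 = 142

CBC decryption: P_i = D(K, C_i) ⊕ C_{i−1}, with C_{−1} = IV.
P0: D(K, 22) = 112; 112 ⊕ 226 = 146.
P1: D(K, 130) = 212; 212 ⊕ 22 = 194.
P2: D(K, 102) = 243; 243 ⊕ 130 = 113.
P3: D(K, 5) = 232; 232 ⊕ 102 = 142.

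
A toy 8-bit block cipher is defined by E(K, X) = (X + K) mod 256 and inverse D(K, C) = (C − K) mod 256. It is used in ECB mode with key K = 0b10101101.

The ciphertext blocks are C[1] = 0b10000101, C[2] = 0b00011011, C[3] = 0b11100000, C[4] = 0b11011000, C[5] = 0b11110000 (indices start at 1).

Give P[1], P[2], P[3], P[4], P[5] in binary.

P[1] = 0b11011000, P[2] = 0b01101110, P[3] = 0b00110011, P[4] = 0b00101011, P[5] = 0b01000011

ECB decryption: P_i = D(K, C_i).
P[1]: D(K, 0b10000101) = 0b11011000.
P[2]: D(K, 0b00011011) = 0b01101110.
P[3]: D(K, 0b11100000) = 0b00110011.
P[4]: D(K, 0b11011000) = 0b00101011.
P[5]: D(K, 0b11110000) = 0b01000011.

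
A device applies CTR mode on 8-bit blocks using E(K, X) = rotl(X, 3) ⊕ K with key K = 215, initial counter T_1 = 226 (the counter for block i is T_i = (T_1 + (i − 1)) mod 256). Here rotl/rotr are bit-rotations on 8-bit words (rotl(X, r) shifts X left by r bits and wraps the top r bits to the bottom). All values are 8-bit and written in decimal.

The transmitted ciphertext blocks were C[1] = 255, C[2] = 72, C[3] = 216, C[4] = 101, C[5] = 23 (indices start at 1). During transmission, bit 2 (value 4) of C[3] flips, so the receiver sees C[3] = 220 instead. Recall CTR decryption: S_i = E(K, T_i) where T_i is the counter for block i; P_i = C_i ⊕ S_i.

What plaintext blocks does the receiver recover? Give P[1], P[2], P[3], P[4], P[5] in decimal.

P[1] = 63, P[2] = 128, P[3] = 44, P[4] = 157, P[5] = 247

Only C[3] changed, to 220. In CTR, a change in C_i flips the same bit in P_i only; the keystream is unaffected. Decrypting the received ciphertext:
P[1]: T = 226, S = E(K, T) = 192; 255 ⊕ 192 = 63.
P[2]: T = 227, S = E(K, T) = 200; 72 ⊕ 200 = 128.
P[3]: T = 228, S = E(K, T) = 240; 220 ⊕ 240 = 44.
P[4]: T = 229, S = E(K, T) = 248; 101 ⊕ 248 = 157.
P[5]: T = 230, S = E(K, T) = 224; 23 ⊕ 224 = 247.
Blocks that differ from the original plaintext: P[3].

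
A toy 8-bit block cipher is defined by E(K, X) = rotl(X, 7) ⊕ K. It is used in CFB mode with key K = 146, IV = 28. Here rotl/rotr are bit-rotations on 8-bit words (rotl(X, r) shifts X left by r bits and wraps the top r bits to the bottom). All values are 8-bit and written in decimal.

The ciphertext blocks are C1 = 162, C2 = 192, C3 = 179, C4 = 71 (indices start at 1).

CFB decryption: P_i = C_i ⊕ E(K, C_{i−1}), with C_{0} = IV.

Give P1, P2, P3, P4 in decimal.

P1 = 62, P2 = 3, P3 = 65, P4 = 12

P1: E(K, 28) = 156; 162 ⊕ 156 = 62.
P2: E(K, 162) = 195; 192 ⊕ 195 = 3.
P3: E(K, 192) = 242; 179 ⊕ 242 = 65.
P4: E(K, 179) = 75; 71 ⊕ 75 = 12.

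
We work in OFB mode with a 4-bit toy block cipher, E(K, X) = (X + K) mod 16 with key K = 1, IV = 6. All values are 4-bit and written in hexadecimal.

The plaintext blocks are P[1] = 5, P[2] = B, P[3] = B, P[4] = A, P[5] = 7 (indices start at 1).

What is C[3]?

OFB encryption: S_i = E(K, S_{i−1}) with S_{0} = IV; C_i = P_i ⊕ S_i.
C[1]: S = E(K, 6) = 7; 5 ⊕ 7 = 2.
C[2]: S = E(K, 7) = 8; B ⊕ 8 = 3.
C[3]: S = E(K, 8) = 9; B ⊕ 9 = 2.

C[3] = 2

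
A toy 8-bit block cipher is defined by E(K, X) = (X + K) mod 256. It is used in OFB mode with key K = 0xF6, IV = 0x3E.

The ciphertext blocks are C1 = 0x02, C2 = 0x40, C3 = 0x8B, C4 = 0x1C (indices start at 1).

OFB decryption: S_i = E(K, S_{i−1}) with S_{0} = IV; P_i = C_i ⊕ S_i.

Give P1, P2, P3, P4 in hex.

P1: S = E(K, 0x3E) = 0x34; 0x02 ⊕ 0x34 = 0x36.
P2: S = E(K, 0x34) = 0x2A; 0x40 ⊕ 0x2A = 0x6A.
P3: S = E(K, 0x2A) = 0x20; 0x8B ⊕ 0x20 = 0xAB.
P4: S = E(K, 0x20) = 0x16; 0x1C ⊕ 0x16 = 0x0A.

P1 = 0x36, P2 = 0x6A, P3 = 0xAB, P4 = 0x0A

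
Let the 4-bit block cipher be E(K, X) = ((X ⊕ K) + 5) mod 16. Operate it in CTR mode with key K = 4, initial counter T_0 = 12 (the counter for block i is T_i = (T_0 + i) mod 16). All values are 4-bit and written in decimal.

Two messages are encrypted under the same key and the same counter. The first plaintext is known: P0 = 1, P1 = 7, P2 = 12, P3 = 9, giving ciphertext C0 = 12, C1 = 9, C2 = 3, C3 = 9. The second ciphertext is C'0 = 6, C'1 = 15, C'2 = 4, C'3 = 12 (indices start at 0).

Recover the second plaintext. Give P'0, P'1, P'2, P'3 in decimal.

P'0 = 11, P'1 = 1, P'2 = 11, P'3 = 12

In CTR with a reused counter, both messages share the same keystream S_i, so C_i ⊕ C'_i = P_i ⊕ P'_i and thus P'_i = P_i ⊕ C_i ⊕ C'_i.
P'0: 1 ⊕ 12 ⊕ 6 = 11.
P'1: 7 ⊕ 9 ⊕ 15 = 1.
P'2: 12 ⊕ 3 ⊕ 4 = 11.
P'3: 9 ⊕ 9 ⊕ 12 = 12.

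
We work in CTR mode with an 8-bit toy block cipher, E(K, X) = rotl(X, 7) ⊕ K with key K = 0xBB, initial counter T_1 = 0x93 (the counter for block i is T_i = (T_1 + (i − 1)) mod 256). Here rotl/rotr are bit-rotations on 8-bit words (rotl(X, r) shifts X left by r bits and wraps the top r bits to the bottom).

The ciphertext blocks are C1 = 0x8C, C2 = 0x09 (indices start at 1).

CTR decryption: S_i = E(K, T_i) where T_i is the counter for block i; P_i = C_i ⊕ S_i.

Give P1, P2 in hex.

P1: T = 0x93, S = E(K, T) = 0x72; 0x8C ⊕ 0x72 = 0xFE.
P2: T = 0x94, S = E(K, T) = 0xF1; 0x09 ⊕ 0xF1 = 0xF8.

P1 = 0xFE, P2 = 0xF8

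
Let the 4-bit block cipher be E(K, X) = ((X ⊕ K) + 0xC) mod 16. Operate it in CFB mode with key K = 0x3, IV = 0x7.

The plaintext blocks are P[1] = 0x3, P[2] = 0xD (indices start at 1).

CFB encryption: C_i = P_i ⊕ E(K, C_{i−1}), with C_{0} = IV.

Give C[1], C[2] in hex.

C[1] = 0x3, C[2] = 0x1

C[1]: E(K, 0x7) = 0x0; 0x3 ⊕ 0x0 = 0x3.
C[2]: E(K, 0x3) = 0xC; 0xD ⊕ 0xC = 0x1.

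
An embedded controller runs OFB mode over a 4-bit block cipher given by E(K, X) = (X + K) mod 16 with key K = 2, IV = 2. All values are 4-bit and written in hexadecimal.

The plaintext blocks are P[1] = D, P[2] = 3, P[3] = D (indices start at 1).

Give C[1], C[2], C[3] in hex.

OFB encryption: S_i = E(K, S_{i−1}) with S_{0} = IV; C_i = P_i ⊕ S_i.
C[1]: S = E(K, 2) = 4; D ⊕ 4 = 9.
C[2]: S = E(K, 4) = 6; 3 ⊕ 6 = 5.
C[3]: S = E(K, 6) = 8; D ⊕ 8 = 5.

C[1] = 9, C[2] = 5, C[3] = 5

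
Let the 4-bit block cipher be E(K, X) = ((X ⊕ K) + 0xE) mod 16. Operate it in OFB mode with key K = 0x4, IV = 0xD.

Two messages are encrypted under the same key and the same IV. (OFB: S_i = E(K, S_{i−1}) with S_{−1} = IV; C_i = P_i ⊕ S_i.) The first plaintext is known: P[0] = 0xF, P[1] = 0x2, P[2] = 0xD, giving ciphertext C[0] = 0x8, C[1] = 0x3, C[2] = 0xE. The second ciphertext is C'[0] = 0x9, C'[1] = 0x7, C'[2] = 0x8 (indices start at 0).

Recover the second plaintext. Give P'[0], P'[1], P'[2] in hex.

In OFB with a reused IV, both messages share the same keystream S_i, so C_i ⊕ C'_i = P_i ⊕ P'_i and thus P'_i = P_i ⊕ C_i ⊕ C'_i.
P'[0]: 0xF ⊕ 0x8 ⊕ 0x9 = 0xE.
P'[1]: 0x2 ⊕ 0x3 ⊕ 0x7 = 0x6.
P'[2]: 0xD ⊕ 0xE ⊕ 0x8 = 0xB.

P'[0] = 0xE, P'[1] = 0x6, P'[2] = 0xB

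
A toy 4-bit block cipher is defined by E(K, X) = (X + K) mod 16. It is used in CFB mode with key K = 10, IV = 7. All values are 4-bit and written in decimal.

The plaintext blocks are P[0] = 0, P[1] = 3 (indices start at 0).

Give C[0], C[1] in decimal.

CFB encryption: C_i = P_i ⊕ E(K, C_{i−1}), with C_{−1} = IV.
C[0]: E(K, 7) = 1; 0 ⊕ 1 = 1.
C[1]: E(K, 1) = 11; 3 ⊕ 11 = 8.

C[0] = 1, C[1] = 8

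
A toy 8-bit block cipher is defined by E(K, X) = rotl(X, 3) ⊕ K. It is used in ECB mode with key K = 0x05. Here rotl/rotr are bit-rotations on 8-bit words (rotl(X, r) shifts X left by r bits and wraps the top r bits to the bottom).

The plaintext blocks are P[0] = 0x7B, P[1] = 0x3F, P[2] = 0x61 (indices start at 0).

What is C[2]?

ECB encryption: C_i = E(K, P_i).
C[2]: E(K, 0x61) = 0x0E.

C[2] = 0x0E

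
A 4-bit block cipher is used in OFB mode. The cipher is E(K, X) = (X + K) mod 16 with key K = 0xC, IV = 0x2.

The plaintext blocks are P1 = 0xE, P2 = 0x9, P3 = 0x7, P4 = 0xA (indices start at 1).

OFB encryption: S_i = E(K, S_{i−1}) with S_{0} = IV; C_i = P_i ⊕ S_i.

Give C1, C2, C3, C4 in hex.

C1 = 0x0, C2 = 0x3, C3 = 0x1, C4 = 0x8

C1: S = E(K, 0x2) = 0xE; 0xE ⊕ 0xE = 0x0.
C2: S = E(K, 0xE) = 0xA; 0x9 ⊕ 0xA = 0x3.
C3: S = E(K, 0xA) = 0x6; 0x7 ⊕ 0x6 = 0x1.
C4: S = E(K, 0x6) = 0x2; 0xA ⊕ 0x2 = 0x8.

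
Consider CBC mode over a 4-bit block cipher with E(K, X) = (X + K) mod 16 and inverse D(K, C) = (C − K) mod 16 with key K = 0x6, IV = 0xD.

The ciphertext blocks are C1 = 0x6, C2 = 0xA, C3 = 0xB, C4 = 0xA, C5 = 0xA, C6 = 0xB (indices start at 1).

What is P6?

P6 = 0xF

CBC decryption: P_i = D(K, C_i) ⊕ C_{i−1}, with C_{0} = IV.
P6: D(K, 0xB) = 0x5; 0x5 ⊕ 0xA = 0xF.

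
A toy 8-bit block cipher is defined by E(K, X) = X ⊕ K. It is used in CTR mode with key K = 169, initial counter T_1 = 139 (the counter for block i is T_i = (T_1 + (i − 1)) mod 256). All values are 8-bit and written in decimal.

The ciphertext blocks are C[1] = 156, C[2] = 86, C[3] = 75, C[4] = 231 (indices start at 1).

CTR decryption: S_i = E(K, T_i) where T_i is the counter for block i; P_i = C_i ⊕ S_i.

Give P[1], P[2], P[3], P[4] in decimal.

P[1]: T = 139, S = E(K, T) = 34; 156 ⊕ 34 = 190.
P[2]: T = 140, S = E(K, T) = 37; 86 ⊕ 37 = 115.
P[3]: T = 141, S = E(K, T) = 36; 75 ⊕ 36 = 111.
P[4]: T = 142, S = E(K, T) = 39; 231 ⊕ 39 = 192.

P[1] = 190, P[2] = 115, P[3] = 111, P[4] = 192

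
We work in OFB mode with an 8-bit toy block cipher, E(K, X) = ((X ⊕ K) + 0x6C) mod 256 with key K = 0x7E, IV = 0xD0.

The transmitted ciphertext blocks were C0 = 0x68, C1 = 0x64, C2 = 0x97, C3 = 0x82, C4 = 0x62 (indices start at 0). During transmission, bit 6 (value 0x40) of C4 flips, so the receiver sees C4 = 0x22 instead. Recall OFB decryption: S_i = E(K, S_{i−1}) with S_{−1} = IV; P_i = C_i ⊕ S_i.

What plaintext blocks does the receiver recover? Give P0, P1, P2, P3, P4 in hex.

Only C4 changed, to 0x22. In OFB, a change in C_i flips the same bit in P_i only; the keystream is unaffected. Decrypting the received ciphertext:
P0: S = E(K, 0xD0) = 0x1A; 0x68 ⊕ 0x1A = 0x72.
P1: S = E(K, 0x1A) = 0xD0; 0x64 ⊕ 0xD0 = 0xB4.
P2: S = E(K, 0xD0) = 0x1A; 0x97 ⊕ 0x1A = 0x8D.
P3: S = E(K, 0x1A) = 0xD0; 0x82 ⊕ 0xD0 = 0x52.
P4: S = E(K, 0xD0) = 0x1A; 0x22 ⊕ 0x1A = 0x38.
Blocks that differ from the original plaintext: P4.

P0 = 0x72, P1 = 0xB4, P2 = 0x8D, P3 = 0x52, P4 = 0x38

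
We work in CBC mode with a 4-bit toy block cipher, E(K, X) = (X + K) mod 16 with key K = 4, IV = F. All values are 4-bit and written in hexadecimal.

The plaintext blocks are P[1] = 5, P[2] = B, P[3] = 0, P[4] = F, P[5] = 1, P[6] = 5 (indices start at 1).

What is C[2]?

C[2] = 9

CBC encryption: C_i = E(K, P_i ⊕ C_{i−1}), with C_{0} = IV.
C[1]: P[1] ⊕ F = A; E(K, A) = E.
C[2]: P[2] ⊕ E = 5; E(K, 5) = 9.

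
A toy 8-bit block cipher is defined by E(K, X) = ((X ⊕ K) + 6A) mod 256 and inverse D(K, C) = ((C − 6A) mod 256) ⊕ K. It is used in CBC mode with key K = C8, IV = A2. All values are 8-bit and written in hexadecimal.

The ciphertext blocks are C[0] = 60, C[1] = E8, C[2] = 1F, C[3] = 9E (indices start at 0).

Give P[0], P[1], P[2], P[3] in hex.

CBC decryption: P_i = D(K, C_i) ⊕ C_{i−1}, with C_{−1} = IV.
P[0]: D(K, 60) = 3E; 3E ⊕ A2 = 9C.
P[1]: D(K, E8) = B6; B6 ⊕ 60 = D6.
P[2]: D(K, 1F) = 7D; 7D ⊕ E8 = 95.
P[3]: D(K, 9E) = FC; FC ⊕ 1F = E3.

P[0] = 9C, P[1] = D6, P[2] = 95, P[3] = E3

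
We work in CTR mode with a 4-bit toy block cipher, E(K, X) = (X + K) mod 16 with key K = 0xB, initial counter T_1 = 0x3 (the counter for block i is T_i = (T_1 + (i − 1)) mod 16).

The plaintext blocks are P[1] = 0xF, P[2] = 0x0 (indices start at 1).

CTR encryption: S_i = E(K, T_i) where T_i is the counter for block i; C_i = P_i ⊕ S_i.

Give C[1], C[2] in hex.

C[1] = 0x1, C[2] = 0xF

C[1]: T = 0x3, S = E(K, T) = 0xE; 0xF ⊕ 0xE = 0x1.
C[2]: T = 0x4, S = E(K, T) = 0xF; 0x0 ⊕ 0xF = 0xF.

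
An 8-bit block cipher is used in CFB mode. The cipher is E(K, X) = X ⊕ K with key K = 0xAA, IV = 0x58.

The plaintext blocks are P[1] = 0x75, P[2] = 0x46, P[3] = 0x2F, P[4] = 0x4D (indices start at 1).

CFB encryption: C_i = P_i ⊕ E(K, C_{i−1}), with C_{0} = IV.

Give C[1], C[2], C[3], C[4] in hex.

C[1]: E(K, 0x58) = 0xF2; 0x75 ⊕ 0xF2 = 0x87.
C[2]: E(K, 0x87) = 0x2D; 0x46 ⊕ 0x2D = 0x6B.
C[3]: E(K, 0x6B) = 0xC1; 0x2F ⊕ 0xC1 = 0xEE.
C[4]: E(K, 0xEE) = 0x44; 0x4D ⊕ 0x44 = 0x09.

C[1] = 0x87, C[2] = 0x6B, C[3] = 0xEE, C[4] = 0x09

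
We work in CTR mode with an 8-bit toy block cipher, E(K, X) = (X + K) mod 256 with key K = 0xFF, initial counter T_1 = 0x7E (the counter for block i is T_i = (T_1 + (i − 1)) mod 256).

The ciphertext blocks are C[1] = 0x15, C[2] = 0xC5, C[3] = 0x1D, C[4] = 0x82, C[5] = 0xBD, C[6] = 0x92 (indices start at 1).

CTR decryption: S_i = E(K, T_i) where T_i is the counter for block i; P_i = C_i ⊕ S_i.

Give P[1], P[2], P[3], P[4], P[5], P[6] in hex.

P[1] = 0x68, P[2] = 0xBB, P[3] = 0x62, P[4] = 0x02, P[5] = 0x3C, P[6] = 0x10

P[1]: T = 0x7E, S = E(K, T) = 0x7D; 0x15 ⊕ 0x7D = 0x68.
P[2]: T = 0x7F, S = E(K, T) = 0x7E; 0xC5 ⊕ 0x7E = 0xBB.
P[3]: T = 0x80, S = E(K, T) = 0x7F; 0x1D ⊕ 0x7F = 0x62.
P[4]: T = 0x81, S = E(K, T) = 0x80; 0x82 ⊕ 0x80 = 0x02.
P[5]: T = 0x82, S = E(K, T) = 0x81; 0xBD ⊕ 0x81 = 0x3C.
P[6]: T = 0x83, S = E(K, T) = 0x82; 0x92 ⊕ 0x82 = 0x10.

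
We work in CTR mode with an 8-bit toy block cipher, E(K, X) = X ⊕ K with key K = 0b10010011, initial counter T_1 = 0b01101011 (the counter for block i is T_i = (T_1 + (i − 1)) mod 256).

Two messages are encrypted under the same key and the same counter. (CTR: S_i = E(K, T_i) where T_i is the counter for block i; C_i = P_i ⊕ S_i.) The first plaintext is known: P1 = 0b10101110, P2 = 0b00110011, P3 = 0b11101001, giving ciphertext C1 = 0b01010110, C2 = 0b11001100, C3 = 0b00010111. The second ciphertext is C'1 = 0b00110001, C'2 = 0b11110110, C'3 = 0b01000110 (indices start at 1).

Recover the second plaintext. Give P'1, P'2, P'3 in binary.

In CTR with a reused counter, both messages share the same keystream S_i, so C_i ⊕ C'_i = P_i ⊕ P'_i and thus P'_i = P_i ⊕ C_i ⊕ C'_i.
P'1: 0b10101110 ⊕ 0b01010110 ⊕ 0b00110001 = 0b11001001.
P'2: 0b00110011 ⊕ 0b11001100 ⊕ 0b11110110 = 0b00001001.
P'3: 0b11101001 ⊕ 0b00010111 ⊕ 0b01000110 = 0b10111000.

P'1 = 0b11001001, P'2 = 0b00001001, P'3 = 0b10111000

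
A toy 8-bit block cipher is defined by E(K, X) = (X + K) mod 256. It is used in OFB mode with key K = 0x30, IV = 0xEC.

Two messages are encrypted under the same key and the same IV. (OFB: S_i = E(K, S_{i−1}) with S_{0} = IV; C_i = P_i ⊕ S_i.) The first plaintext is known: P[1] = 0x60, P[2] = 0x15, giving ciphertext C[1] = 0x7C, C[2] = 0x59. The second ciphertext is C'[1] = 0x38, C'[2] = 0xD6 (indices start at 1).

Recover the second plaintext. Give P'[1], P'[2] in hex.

P'[1] = 0x24, P'[2] = 0x9A

In OFB with a reused IV, both messages share the same keystream S_i, so C_i ⊕ C'_i = P_i ⊕ P'_i and thus P'_i = P_i ⊕ C_i ⊕ C'_i.
P'[1]: 0x60 ⊕ 0x7C ⊕ 0x38 = 0x24.
P'[2]: 0x15 ⊕ 0x59 ⊕ 0xD6 = 0x9A.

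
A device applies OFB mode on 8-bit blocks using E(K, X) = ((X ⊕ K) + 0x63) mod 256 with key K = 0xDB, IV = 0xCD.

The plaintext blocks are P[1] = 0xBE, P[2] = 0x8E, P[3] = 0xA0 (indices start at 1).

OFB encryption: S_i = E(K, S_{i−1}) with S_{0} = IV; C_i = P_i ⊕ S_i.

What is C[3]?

C[3] = 0xE1

C[1]: S = E(K, 0xCD) = 0x79; 0xBE ⊕ 0x79 = 0xC7.
C[2]: S = E(K, 0x79) = 0x05; 0x8E ⊕ 0x05 = 0x8B.
C[3]: S = E(K, 0x05) = 0x41; 0xA0 ⊕ 0x41 = 0xE1.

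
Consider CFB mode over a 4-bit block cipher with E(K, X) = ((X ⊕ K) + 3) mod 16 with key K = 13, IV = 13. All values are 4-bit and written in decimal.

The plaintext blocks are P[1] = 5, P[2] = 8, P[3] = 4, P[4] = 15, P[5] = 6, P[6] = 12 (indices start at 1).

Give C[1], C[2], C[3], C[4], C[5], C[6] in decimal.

CFB encryption: C_i = P_i ⊕ E(K, C_{i−1}), with C_{0} = IV.
C[1]: E(K, 13) = 3; 5 ⊕ 3 = 6.
C[2]: E(K, 6) = 14; 8 ⊕ 14 = 6.
C[3]: E(K, 6) = 14; 4 ⊕ 14 = 10.
C[4]: E(K, 10) = 10; 15 ⊕ 10 = 5.
C[5]: E(K, 5) = 11; 6 ⊕ 11 = 13.
C[6]: E(K, 13) = 3; 12 ⊕ 3 = 15.

C[1] = 6, C[2] = 6, C[3] = 10, C[4] = 5, C[5] = 13, C[6] = 15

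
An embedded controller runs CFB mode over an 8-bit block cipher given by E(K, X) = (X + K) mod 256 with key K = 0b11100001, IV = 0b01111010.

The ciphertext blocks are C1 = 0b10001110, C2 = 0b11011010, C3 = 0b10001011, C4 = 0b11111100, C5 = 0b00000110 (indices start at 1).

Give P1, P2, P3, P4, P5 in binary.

P1 = 0b11010101, P2 = 0b10110101, P3 = 0b00110000, P4 = 0b10010000, P5 = 0b11011011

CFB decryption: P_i = C_i ⊕ E(K, C_{i−1}), with C_{0} = IV.
P1: E(K, 0b01111010) = 0b01011011; 0b10001110 ⊕ 0b01011011 = 0b11010101.
P2: E(K, 0b10001110) = 0b01101111; 0b11011010 ⊕ 0b01101111 = 0b10110101.
P3: E(K, 0b11011010) = 0b10111011; 0b10001011 ⊕ 0b10111011 = 0b00110000.
P4: E(K, 0b10001011) = 0b01101100; 0b11111100 ⊕ 0b01101100 = 0b10010000.
P5: E(K, 0b11111100) = 0b11011101; 0b00000110 ⊕ 0b11011101 = 0b11011011.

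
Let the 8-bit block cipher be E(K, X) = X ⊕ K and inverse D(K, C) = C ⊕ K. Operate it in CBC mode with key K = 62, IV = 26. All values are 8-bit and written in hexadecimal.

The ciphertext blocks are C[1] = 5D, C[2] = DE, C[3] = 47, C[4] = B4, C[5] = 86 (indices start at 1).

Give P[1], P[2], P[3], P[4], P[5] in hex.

P[1] = 19, P[2] = E1, P[3] = FB, P[4] = 91, P[5] = 50

CBC decryption: P_i = D(K, C_i) ⊕ C_{i−1}, with C_{0} = IV.
P[1]: D(K, 5D) = 3F; 3F ⊕ 26 = 19.
P[2]: D(K, DE) = BC; BC ⊕ 5D = E1.
P[3]: D(K, 47) = 25; 25 ⊕ DE = FB.
P[4]: D(K, B4) = D6; D6 ⊕ 47 = 91.
P[5]: D(K, 86) = E4; E4 ⊕ B4 = 50.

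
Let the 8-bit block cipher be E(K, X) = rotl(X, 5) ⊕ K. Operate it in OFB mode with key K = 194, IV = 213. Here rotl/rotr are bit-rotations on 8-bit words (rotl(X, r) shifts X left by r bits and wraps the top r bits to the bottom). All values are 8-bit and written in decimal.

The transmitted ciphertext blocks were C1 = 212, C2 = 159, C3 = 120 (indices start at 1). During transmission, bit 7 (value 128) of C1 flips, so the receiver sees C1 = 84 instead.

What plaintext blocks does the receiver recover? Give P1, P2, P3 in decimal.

OFB decryption: S_i = E(K, S_{i−1}) with S_{0} = IV; P_i = C_i ⊕ S_i.
Only C1 changed, to 84. In OFB, a change in C_i flips the same bit in P_i only; the keystream is unaffected. Decrypting the received ciphertext:
P1: S = E(K, 213) = 120; 84 ⊕ 120 = 44.
P2: S = E(K, 120) = 205; 159 ⊕ 205 = 82.
P3: S = E(K, 205) = 123; 120 ⊕ 123 = 3.
Blocks that differ from the original plaintext: P1.

P1 = 44, P2 = 82, P3 = 3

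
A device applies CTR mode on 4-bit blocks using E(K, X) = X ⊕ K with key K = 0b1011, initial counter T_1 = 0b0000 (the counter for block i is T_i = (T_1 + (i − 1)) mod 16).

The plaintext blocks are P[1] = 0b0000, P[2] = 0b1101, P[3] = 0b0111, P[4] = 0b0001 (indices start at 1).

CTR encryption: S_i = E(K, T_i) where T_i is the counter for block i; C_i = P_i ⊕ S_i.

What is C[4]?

C[1]: T = 0b0000, S = E(K, T) = 0b1011; 0b0000 ⊕ 0b1011 = 0b1011.
C[2]: T = 0b0001, S = E(K, T) = 0b1010; 0b1101 ⊕ 0b1010 = 0b0111.
C[3]: T = 0b0010, S = E(K, T) = 0b1001; 0b0111 ⊕ 0b1001 = 0b1110.
C[4]: T = 0b0011, S = E(K, T) = 0b1000; 0b0001 ⊕ 0b1000 = 0b1001.

C[4] = 0b1001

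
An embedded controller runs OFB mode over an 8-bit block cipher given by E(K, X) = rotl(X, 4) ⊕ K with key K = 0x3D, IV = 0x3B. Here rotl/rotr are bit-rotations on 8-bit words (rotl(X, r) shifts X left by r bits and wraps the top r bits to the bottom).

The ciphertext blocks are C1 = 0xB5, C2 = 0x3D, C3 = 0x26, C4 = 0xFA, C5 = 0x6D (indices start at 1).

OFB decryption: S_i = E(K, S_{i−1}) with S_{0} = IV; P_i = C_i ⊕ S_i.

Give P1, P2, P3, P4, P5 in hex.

P1: S = E(K, 0x3B) = 0x8E; 0xB5 ⊕ 0x8E = 0x3B.
P2: S = E(K, 0x8E) = 0xD5; 0x3D ⊕ 0xD5 = 0xE8.
P3: S = E(K, 0xD5) = 0x60; 0x26 ⊕ 0x60 = 0x46.
P4: S = E(K, 0x60) = 0x3B; 0xFA ⊕ 0x3B = 0xC1.
P5: S = E(K, 0x3B) = 0x8E; 0x6D ⊕ 0x8E = 0xE3.

P1 = 0x3B, P2 = 0xE8, P3 = 0x46, P4 = 0xC1, P5 = 0xE3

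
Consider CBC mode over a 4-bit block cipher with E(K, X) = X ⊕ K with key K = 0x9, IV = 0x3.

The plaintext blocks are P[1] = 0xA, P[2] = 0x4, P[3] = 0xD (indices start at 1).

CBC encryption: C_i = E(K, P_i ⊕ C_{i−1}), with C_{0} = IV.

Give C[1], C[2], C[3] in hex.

C[1] = 0x0, C[2] = 0xD, C[3] = 0x9

C[1]: P[1] ⊕ 0x3 = 0x9; E(K, 0x9) = 0x0.
C[2]: P[2] ⊕ 0x0 = 0x4; E(K, 0x4) = 0xD.
C[3]: P[3] ⊕ 0xD = 0x0; E(K, 0x0) = 0x9.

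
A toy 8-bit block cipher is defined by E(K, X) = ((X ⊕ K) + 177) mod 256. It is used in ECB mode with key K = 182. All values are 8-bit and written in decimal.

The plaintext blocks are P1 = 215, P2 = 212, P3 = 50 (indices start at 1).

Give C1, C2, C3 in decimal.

C1 = 18, C2 = 19, C3 = 53

ECB encryption: C_i = E(K, P_i).
C1: E(K, 215) = 18.
C2: E(K, 212) = 19.
C3: E(K, 50) = 53.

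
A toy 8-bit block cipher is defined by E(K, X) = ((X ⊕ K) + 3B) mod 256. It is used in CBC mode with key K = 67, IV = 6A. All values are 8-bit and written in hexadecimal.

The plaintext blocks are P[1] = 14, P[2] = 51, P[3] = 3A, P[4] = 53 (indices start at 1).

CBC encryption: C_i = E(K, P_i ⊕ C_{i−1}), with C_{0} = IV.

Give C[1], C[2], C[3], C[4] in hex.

C[1] = 54, C[2] = 9D, C[3] = FB, C[4] = 0A

C[1]: P[1] ⊕ 6A = 7E; E(K, 7E) = 54.
C[2]: P[2] ⊕ 54 = 05; E(K, 05) = 9D.
C[3]: P[3] ⊕ 9D = A7; E(K, A7) = FB.
C[4]: P[4] ⊕ FB = A8; E(K, A8) = 0A.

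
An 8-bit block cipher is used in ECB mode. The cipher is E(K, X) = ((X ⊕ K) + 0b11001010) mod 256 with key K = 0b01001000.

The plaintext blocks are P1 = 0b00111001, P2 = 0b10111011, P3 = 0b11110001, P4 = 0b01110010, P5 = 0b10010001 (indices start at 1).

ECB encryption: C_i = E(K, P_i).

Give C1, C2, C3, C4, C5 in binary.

C1 = 0b00111011, C2 = 0b10111101, C3 = 0b10000011, C4 = 0b00000100, C5 = 0b10100011

C1: E(K, 0b00111001) = 0b00111011.
C2: E(K, 0b10111011) = 0b10111101.
C3: E(K, 0b11110001) = 0b10000011.
C4: E(K, 0b01110010) = 0b00000100.
C5: E(K, 0b10010001) = 0b10100011.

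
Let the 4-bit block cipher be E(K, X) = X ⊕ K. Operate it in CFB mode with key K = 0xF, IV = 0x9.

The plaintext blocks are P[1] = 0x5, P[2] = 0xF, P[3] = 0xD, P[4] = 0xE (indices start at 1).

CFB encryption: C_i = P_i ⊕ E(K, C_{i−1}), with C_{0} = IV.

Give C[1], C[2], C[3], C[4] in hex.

C[1]: E(K, 0x9) = 0x6; 0x5 ⊕ 0x6 = 0x3.
C[2]: E(K, 0x3) = 0xC; 0xF ⊕ 0xC = 0x3.
C[3]: E(K, 0x3) = 0xC; 0xD ⊕ 0xC = 0x1.
C[4]: E(K, 0x1) = 0xE; 0xE ⊕ 0xE = 0x0.

C[1] = 0x3, C[2] = 0x3, C[3] = 0x1, C[4] = 0x0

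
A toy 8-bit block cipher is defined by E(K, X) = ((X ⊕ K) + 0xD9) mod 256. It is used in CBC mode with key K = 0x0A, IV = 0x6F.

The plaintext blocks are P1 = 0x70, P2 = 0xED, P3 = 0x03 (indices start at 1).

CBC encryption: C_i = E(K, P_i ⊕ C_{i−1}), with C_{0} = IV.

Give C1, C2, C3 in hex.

C1 = 0xEE, C2 = 0xE2, C3 = 0xC4

C1: P1 ⊕ 0x6F = 0x1F; E(K, 0x1F) = 0xEE.
C2: P2 ⊕ 0xEE = 0x03; E(K, 0x03) = 0xE2.
C3: P3 ⊕ 0xE2 = 0xE1; E(K, 0xE1) = 0xC4.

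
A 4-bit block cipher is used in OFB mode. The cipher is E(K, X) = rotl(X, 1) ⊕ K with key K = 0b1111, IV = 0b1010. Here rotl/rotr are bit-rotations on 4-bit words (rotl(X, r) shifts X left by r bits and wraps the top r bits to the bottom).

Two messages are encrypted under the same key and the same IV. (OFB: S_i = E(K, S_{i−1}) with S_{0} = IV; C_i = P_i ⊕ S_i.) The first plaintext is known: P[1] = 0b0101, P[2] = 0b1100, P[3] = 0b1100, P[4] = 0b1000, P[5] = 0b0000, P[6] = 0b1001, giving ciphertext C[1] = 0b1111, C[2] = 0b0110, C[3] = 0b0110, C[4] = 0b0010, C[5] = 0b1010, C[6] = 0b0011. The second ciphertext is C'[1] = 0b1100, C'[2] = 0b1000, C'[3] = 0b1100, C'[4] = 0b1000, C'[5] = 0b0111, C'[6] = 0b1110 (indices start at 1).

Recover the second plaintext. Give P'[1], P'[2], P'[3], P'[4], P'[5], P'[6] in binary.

P'[1] = 0b0110, P'[2] = 0b0010, P'[3] = 0b0110, P'[4] = 0b0010, P'[5] = 0b1101, P'[6] = 0b0100

In OFB with a reused IV, both messages share the same keystream S_i, so C_i ⊕ C'_i = P_i ⊕ P'_i and thus P'_i = P_i ⊕ C_i ⊕ C'_i.
P'[1]: 0b0101 ⊕ 0b1111 ⊕ 0b1100 = 0b0110.
P'[2]: 0b1100 ⊕ 0b0110 ⊕ 0b1000 = 0b0010.
P'[3]: 0b1100 ⊕ 0b0110 ⊕ 0b1100 = 0b0110.
P'[4]: 0b1000 ⊕ 0b0010 ⊕ 0b1000 = 0b0010.
P'[5]: 0b0000 ⊕ 0b1010 ⊕ 0b0111 = 0b1101.
P'[6]: 0b1001 ⊕ 0b0011 ⊕ 0b1110 = 0b0100.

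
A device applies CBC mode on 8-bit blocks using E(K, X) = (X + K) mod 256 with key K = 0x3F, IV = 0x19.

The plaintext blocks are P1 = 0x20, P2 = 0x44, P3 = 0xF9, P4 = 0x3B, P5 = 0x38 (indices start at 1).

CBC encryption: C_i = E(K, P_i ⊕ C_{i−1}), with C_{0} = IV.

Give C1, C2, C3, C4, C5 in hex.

C1: P1 ⊕ 0x19 = 0x39; E(K, 0x39) = 0x78.
C2: P2 ⊕ 0x78 = 0x3C; E(K, 0x3C) = 0x7B.
C3: P3 ⊕ 0x7B = 0x82; E(K, 0x82) = 0xC1.
C4: P4 ⊕ 0xC1 = 0xFA; E(K, 0xFA) = 0x39.
C5: P5 ⊕ 0x39 = 0x01; E(K, 0x01) = 0x40.

C1 = 0x78, C2 = 0x7B, C3 = 0xC1, C4 = 0x39, C5 = 0x40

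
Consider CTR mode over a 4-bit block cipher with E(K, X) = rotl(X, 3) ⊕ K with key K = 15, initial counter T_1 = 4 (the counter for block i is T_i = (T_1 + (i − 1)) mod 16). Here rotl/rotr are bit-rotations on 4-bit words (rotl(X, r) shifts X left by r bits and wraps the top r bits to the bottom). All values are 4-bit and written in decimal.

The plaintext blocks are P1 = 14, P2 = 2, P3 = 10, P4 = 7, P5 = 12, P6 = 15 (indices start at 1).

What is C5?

C5 = 7

CTR encryption: S_i = E(K, T_i) where T_i is the counter for block i; C_i = P_i ⊕ S_i.
C1: T = 4, S = E(K, T) = 13; 14 ⊕ 13 = 3.
C2: T = 5, S = E(K, T) = 5; 2 ⊕ 5 = 7.
C3: T = 6, S = E(K, T) = 12; 10 ⊕ 12 = 6.
C4: T = 7, S = E(K, T) = 4; 7 ⊕ 4 = 3.
C5: T = 8, S = E(K, T) = 11; 12 ⊕ 11 = 7.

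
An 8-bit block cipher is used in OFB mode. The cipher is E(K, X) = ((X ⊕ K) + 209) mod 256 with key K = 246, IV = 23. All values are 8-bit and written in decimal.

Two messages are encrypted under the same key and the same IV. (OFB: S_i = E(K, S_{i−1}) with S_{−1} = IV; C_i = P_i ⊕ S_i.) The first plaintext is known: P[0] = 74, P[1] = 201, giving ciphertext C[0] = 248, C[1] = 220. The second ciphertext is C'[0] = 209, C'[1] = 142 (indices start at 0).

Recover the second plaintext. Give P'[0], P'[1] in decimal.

P'[0] = 99, P'[1] = 155

In OFB with a reused IV, both messages share the same keystream S_i, so C_i ⊕ C'_i = P_i ⊕ P'_i and thus P'_i = P_i ⊕ C_i ⊕ C'_i.
P'[0]: 74 ⊕ 248 ⊕ 209 = 99.
P'[1]: 201 ⊕ 220 ⊕ 142 = 155.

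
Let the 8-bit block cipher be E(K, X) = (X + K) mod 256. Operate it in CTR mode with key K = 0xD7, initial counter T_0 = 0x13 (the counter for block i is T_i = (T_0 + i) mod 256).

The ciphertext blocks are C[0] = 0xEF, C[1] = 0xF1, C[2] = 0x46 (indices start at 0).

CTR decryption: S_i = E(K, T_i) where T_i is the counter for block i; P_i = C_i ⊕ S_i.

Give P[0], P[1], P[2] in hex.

P[0] = 0x05, P[1] = 0x1A, P[2] = 0xAA

P[0]: T = 0x13, S = E(K, T) = 0xEA; 0xEF ⊕ 0xEA = 0x05.
P[1]: T = 0x14, S = E(K, T) = 0xEB; 0xF1 ⊕ 0xEB = 0x1A.
P[2]: T = 0x15, S = E(K, T) = 0xEC; 0x46 ⊕ 0xEC = 0xAA.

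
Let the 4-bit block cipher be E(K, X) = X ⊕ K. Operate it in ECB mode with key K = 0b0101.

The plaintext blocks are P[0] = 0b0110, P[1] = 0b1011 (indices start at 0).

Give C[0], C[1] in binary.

C[0] = 0b0011, C[1] = 0b1110

ECB encryption: C_i = E(K, P_i).
C[0]: E(K, 0b0110) = 0b0011.
C[1]: E(K, 0b1011) = 0b1110.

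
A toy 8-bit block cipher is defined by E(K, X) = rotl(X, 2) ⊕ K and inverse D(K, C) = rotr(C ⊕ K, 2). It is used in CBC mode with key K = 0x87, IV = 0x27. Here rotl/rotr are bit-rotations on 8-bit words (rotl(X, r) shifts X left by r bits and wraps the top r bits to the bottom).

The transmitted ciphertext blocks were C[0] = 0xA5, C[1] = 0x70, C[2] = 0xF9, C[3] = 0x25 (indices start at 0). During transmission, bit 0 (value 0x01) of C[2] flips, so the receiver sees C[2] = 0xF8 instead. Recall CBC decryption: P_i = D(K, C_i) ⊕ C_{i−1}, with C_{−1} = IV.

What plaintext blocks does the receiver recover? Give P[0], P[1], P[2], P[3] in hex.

Only C[2] changed, to 0xF8. In CBC, a change in C_i garbles P_i and flips the same bit in P_{i+1}. Decrypting the received ciphertext:
P[0]: D(K, 0xA5) = 0x88; 0x88 ⊕ 0x27 = 0xAF.
P[1]: D(K, 0x70) = 0xFD; 0xFD ⊕ 0xA5 = 0x58.
P[2]: D(K, 0xF8) = 0xDF; 0xDF ⊕ 0x70 = 0xAF.
P[3]: D(K, 0x25) = 0xA8; 0xA8 ⊕ 0xF8 = 0x50.
Blocks that differ from the original plaintext: P[2], P[3].

P[0] = 0xAF, P[1] = 0x58, P[2] = 0xAF, P[3] = 0x50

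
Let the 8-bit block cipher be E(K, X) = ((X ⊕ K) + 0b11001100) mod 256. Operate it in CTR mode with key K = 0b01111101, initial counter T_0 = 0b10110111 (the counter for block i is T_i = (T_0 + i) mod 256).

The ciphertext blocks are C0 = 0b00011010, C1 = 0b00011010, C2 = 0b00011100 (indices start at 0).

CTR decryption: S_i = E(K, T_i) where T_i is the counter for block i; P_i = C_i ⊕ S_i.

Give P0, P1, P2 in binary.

P0: T = 0b10110111, S = E(K, T) = 0b10010110; 0b00011010 ⊕ 0b10010110 = 0b10001100.
P1: T = 0b10111000, S = E(K, T) = 0b10010001; 0b00011010 ⊕ 0b10010001 = 0b10001011.
P2: T = 0b10111001, S = E(K, T) = 0b10010000; 0b00011100 ⊕ 0b10010000 = 0b10001100.

P0 = 0b10001100, P1 = 0b10001011, P2 = 0b10001100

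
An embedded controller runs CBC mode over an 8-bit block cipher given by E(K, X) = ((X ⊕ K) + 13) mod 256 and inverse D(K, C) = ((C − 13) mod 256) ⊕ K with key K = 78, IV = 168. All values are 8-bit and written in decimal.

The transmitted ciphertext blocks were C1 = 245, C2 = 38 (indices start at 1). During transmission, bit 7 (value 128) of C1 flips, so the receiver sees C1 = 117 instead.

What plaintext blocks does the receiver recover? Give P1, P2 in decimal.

CBC decryption: P_i = D(K, C_i) ⊕ C_{i−1}, with C_{0} = IV.
Only C1 changed, to 117. In CBC, a change in C_i garbles P_i and flips the same bit in P_{i+1}. Decrypting the received ciphertext:
P1: D(K, 117) = 38; 38 ⊕ 168 = 142.
P2: D(K, 38) = 87; 87 ⊕ 117 = 34.
Blocks that differ from the original plaintext: P1, P2.

P1 = 142, P2 = 34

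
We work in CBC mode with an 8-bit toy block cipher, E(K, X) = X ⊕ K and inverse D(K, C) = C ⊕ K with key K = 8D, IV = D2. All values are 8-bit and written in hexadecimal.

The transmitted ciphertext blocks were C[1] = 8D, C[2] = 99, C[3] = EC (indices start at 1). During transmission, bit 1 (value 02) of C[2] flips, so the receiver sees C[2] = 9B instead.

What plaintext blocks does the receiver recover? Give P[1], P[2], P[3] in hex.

P[1] = D2, P[2] = 9B, P[3] = FA

CBC decryption: P_i = D(K, C_i) ⊕ C_{i−1}, with C_{0} = IV.
Only C[2] changed, to 9B. In CBC, a change in C_i garbles P_i and flips the same bit in P_{i+1}. Decrypting the received ciphertext:
P[1]: D(K, 8D) = 00; 00 ⊕ D2 = D2.
P[2]: D(K, 9B) = 16; 16 ⊕ 8D = 9B.
P[3]: D(K, EC) = 61; 61 ⊕ 9B = FA.
Blocks that differ from the original plaintext: P[2], P[3].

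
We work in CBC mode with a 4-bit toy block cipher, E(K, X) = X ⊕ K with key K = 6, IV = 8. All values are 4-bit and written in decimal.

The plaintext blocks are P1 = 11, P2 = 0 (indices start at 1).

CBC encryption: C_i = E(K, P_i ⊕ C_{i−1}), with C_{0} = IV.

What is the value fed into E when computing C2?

5

C1: P1 ⊕ 8 = 3; E(K, 3) = 5.
C2: P2 ⊕ 5 = 5; E(K, 5) = 3.
So the input to E for block 2 is 5.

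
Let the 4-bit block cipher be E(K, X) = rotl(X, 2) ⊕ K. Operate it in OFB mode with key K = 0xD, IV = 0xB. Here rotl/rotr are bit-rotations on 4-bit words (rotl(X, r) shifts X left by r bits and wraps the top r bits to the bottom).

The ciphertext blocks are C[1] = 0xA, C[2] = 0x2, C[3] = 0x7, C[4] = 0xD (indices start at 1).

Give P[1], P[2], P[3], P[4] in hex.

P[1] = 0x9, P[2] = 0x3, P[3] = 0xE, P[4] = 0x6

OFB decryption: S_i = E(K, S_{i−1}) with S_{0} = IV; P_i = C_i ⊕ S_i.
P[1]: S = E(K, 0xB) = 0x3; 0xA ⊕ 0x3 = 0x9.
P[2]: S = E(K, 0x3) = 0x1; 0x2 ⊕ 0x1 = 0x3.
P[3]: S = E(K, 0x1) = 0x9; 0x7 ⊕ 0x9 = 0xE.
P[4]: S = E(K, 0x9) = 0xB; 0xD ⊕ 0xB = 0x6.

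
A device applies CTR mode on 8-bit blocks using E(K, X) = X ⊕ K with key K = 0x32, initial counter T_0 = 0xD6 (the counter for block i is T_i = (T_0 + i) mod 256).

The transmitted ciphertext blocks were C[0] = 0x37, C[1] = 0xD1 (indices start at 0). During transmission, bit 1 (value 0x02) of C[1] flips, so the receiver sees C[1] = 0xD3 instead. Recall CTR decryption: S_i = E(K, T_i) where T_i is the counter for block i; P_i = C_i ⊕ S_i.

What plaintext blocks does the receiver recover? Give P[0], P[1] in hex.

P[0] = 0xD3, P[1] = 0x36

Only C[1] changed, to 0xD3. In CTR, a change in C_i flips the same bit in P_i only; the keystream is unaffected. Decrypting the received ciphertext:
P[0]: T = 0xD6, S = E(K, T) = 0xE4; 0x37 ⊕ 0xE4 = 0xD3.
P[1]: T = 0xD7, S = E(K, T) = 0xE5; 0xD3 ⊕ 0xE5 = 0x36.
Blocks that differ from the original plaintext: P[1].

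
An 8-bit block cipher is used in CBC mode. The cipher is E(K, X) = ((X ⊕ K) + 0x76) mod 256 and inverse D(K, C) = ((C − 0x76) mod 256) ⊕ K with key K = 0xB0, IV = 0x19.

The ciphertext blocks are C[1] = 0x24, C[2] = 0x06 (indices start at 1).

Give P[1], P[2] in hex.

P[1] = 0x07, P[2] = 0x04

CBC decryption: P_i = D(K, C_i) ⊕ C_{i−1}, with C_{0} = IV.
P[1]: D(K, 0x24) = 0x1E; 0x1E ⊕ 0x19 = 0x07.
P[2]: D(K, 0x06) = 0x20; 0x20 ⊕ 0x24 = 0x04.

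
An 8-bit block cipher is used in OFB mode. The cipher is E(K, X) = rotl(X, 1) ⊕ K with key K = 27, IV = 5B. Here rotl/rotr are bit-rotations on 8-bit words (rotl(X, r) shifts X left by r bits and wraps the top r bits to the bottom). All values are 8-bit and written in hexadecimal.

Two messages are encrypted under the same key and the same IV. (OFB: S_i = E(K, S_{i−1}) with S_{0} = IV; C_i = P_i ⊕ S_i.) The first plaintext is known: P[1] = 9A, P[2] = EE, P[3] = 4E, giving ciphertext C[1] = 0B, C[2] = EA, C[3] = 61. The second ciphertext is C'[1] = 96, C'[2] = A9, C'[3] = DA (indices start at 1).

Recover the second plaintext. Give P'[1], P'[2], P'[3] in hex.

P'[1] = 07, P'[2] = AD, P'[3] = F5

In OFB with a reused IV, both messages share the same keystream S_i, so C_i ⊕ C'_i = P_i ⊕ P'_i and thus P'_i = P_i ⊕ C_i ⊕ C'_i.
P'[1]: 9A ⊕ 0B ⊕ 96 = 07.
P'[2]: EE ⊕ EA ⊕ A9 = AD.
P'[3]: 4E ⊕ 61 ⊕ DA = F5.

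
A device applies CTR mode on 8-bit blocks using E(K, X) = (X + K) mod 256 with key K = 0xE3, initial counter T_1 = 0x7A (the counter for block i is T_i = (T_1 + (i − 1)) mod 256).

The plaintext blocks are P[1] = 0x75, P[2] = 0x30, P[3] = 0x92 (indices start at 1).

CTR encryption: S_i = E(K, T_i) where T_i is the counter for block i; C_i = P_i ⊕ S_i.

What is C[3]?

C[3] = 0xCD

C[1]: T = 0x7A, S = E(K, T) = 0x5D; 0x75 ⊕ 0x5D = 0x28.
C[2]: T = 0x7B, S = E(K, T) = 0x5E; 0x30 ⊕ 0x5E = 0x6E.
C[3]: T = 0x7C, S = E(K, T) = 0x5F; 0x92 ⊕ 0x5F = 0xCD.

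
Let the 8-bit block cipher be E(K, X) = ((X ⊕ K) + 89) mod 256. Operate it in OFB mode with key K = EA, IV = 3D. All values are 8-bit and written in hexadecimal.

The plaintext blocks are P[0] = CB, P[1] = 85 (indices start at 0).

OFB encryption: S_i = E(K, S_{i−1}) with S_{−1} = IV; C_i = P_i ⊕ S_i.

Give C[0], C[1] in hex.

C[0]: S = E(K, 3D) = 60; CB ⊕ 60 = AB.
C[1]: S = E(K, 60) = 13; 85 ⊕ 13 = 96.

C[0] = AB, C[1] = 96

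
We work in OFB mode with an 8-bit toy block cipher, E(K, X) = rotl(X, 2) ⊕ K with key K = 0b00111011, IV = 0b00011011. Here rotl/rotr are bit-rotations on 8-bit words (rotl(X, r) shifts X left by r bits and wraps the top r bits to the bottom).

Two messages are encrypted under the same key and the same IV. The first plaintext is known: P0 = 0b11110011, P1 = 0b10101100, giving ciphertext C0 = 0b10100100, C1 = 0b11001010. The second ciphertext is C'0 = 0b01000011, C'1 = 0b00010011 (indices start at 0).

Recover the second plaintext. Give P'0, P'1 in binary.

P'0 = 0b00010100, P'1 = 0b01110101

In OFB with a reused IV, both messages share the same keystream S_i, so C_i ⊕ C'_i = P_i ⊕ P'_i and thus P'_i = P_i ⊕ C_i ⊕ C'_i.
P'0: 0b11110011 ⊕ 0b10100100 ⊕ 0b01000011 = 0b00010100.
P'1: 0b10101100 ⊕ 0b11001010 ⊕ 0b00010011 = 0b01110101.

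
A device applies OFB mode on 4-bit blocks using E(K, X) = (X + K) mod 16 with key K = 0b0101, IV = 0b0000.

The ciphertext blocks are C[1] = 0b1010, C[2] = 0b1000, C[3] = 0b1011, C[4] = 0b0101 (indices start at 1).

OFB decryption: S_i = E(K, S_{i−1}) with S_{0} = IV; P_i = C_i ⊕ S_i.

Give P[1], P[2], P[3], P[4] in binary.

P[1] = 0b1111, P[2] = 0b0010, P[3] = 0b0100, P[4] = 0b0001

P[1]: S = E(K, 0b0000) = 0b0101; 0b1010 ⊕ 0b0101 = 0b1111.
P[2]: S = E(K, 0b0101) = 0b1010; 0b1000 ⊕ 0b1010 = 0b0010.
P[3]: S = E(K, 0b1010) = 0b1111; 0b1011 ⊕ 0b1111 = 0b0100.
P[4]: S = E(K, 0b1111) = 0b0100; 0b0101 ⊕ 0b0100 = 0b0001.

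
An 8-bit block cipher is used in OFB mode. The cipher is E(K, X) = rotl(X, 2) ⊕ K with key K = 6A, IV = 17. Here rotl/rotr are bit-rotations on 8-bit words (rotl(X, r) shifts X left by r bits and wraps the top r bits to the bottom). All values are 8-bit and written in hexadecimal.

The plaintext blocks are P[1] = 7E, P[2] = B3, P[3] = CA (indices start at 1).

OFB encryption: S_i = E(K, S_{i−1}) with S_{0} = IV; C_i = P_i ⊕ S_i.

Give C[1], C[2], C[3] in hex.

C[1] = 48, C[2] = 01, C[3] = 6A

C[1]: S = E(K, 17) = 36; 7E ⊕ 36 = 48.
C[2]: S = E(K, 36) = B2; B3 ⊕ B2 = 01.
C[3]: S = E(K, B2) = A0; CA ⊕ A0 = 6A.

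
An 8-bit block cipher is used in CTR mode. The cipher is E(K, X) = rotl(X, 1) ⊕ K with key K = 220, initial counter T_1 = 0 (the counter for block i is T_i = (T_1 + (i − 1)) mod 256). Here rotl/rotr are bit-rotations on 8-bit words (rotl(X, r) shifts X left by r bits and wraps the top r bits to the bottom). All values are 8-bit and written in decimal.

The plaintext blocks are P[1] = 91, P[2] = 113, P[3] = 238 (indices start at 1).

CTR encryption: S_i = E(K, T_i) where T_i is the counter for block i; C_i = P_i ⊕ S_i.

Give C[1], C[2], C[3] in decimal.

C[1] = 135, C[2] = 175, C[3] = 54

C[1]: T = 0, S = E(K, T) = 220; 91 ⊕ 220 = 135.
C[2]: T = 1, S = E(K, T) = 222; 113 ⊕ 222 = 175.
C[3]: T = 2, S = E(K, T) = 216; 238 ⊕ 216 = 54.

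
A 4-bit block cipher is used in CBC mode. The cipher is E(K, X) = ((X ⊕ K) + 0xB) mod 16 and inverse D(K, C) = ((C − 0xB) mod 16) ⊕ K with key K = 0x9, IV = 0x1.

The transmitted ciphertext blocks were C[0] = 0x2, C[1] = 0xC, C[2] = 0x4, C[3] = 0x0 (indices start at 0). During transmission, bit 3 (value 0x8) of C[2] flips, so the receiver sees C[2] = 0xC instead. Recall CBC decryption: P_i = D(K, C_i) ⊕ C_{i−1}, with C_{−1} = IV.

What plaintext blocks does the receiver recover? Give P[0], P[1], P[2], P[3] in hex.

Only C[2] changed, to 0xC. In CBC, a change in C_i garbles P_i and flips the same bit in P_{i+1}. Decrypting the received ciphertext:
P[0]: D(K, 0x2) = 0xE; 0xE ⊕ 0x1 = 0xF.
P[1]: D(K, 0xC) = 0x8; 0x8 ⊕ 0x2 = 0xA.
P[2]: D(K, 0xC) = 0x8; 0x8 ⊕ 0xC = 0x4.
P[3]: D(K, 0x0) = 0xC; 0xC ⊕ 0xC = 0x0.
Blocks that differ from the original plaintext: P[2], P[3].

P[0] = 0xF, P[1] = 0xA, P[2] = 0x4, P[3] = 0x0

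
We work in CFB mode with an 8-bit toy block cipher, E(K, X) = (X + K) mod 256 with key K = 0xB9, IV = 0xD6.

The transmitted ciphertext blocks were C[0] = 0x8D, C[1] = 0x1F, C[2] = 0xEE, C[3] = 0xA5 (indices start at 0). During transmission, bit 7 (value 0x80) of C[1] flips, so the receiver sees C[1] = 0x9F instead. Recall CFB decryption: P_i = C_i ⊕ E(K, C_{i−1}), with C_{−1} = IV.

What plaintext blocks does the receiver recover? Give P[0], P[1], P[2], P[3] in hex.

P[0] = 0x02, P[1] = 0xD9, P[2] = 0xB6, P[3] = 0x02

Only C[1] changed, to 0x9F. In CFB, a change in C_i flips the same bit in P_i and garbles P_{i+1}. Decrypting the received ciphertext:
P[0]: E(K, 0xD6) = 0x8F; 0x8D ⊕ 0x8F = 0x02.
P[1]: E(K, 0x8D) = 0x46; 0x9F ⊕ 0x46 = 0xD9.
P[2]: E(K, 0x9F) = 0x58; 0xEE ⊕ 0x58 = 0xB6.
P[3]: E(K, 0xEE) = 0xA7; 0xA5 ⊕ 0xA7 = 0x02.
Blocks that differ from the original plaintext: P[1], P[2].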